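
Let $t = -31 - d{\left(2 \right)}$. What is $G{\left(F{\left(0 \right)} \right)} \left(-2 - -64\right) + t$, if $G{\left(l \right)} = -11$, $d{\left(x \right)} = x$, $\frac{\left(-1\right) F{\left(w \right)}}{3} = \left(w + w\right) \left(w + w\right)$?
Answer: $-715$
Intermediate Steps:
$F{\left(w \right)} = - 12 w^{2}$ ($F{\left(w \right)} = - 3 \left(w + w\right) \left(w + w\right) = - 3 \cdot 2 w 2 w = - 3 \cdot 4 w^{2} = - 12 w^{2}$)
$t = -33$ ($t = -31 - 2 = -33$)
$G{\left(F{\left(0 \right)} \right)} \left(-2 - -64\right) + t = - 11 \left(-2 - -64\right) - 33 = - 11 \left(-2 + 64\right) - 33 = \left(-11\right) 62 - 33 = -682 - 33 = -715$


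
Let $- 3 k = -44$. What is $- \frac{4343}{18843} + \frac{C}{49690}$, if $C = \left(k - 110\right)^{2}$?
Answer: $- \frac{66825167}{1404463005} \approx -0.047581$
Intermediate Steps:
$k = \frac{44}{3}$ ($k = \left(- \frac{1}{3}\right) \left(-44\right) = \frac{44}{3} \approx 14.667$)
$C = \frac{81796}{9}$ ($C = \left(\frac{44}{3} - 110\right)^{2} = \left(- \frac{286}{3}\right)^{2} = \frac{81796}{9} \approx 9088.4$)
$- \frac{4343}{18843} + \frac{C}{49690} = - \frac{4343}{18843} + \frac{81796}{9 \cdot 49690} = \left(-4343\right) \frac{1}{18843} + \frac{81796}{9} \cdot \frac{1}{49690} = - \frac{4343}{18843} + \frac{40898}{223605} = - \frac{66825167}{1404463005}$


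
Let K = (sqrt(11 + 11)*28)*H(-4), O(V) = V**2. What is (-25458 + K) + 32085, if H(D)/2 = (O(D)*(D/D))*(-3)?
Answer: 6627 - 2688*sqrt(22) ≈ -5980.8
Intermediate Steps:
H(D) = -6*D**2 (H(D) = 2*((D**2*(D/D))*(-3)) = 2*((D**2*1)*(-3)) = 2*(D**2*(-3)) = 2*(-3*D**2) = -6*D**2)
K = -2688*sqrt(22) (K = (sqrt(11 + 11)*28)*(-6*(-4)**2) = (sqrt(22)*28)*(-6*16) = (28*sqrt(22))*(-96) = -2688*sqrt(22) ≈ -12608.)
(-25458 + K) + 32085 = (-25458 - 2688*sqrt(22)) + 32085 = 6627 - 2688*sqrt(22)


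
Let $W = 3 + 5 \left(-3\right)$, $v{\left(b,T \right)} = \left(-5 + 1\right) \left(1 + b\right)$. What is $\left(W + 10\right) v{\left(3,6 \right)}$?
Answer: $32$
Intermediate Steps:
$v{\left(b,T \right)} = -4 - 4 b$ ($v{\left(b,T \right)} = - 4 \left(1 + b\right) = -4 - 4 b$)
$W = -12$ ($W = 3 - 15 = -12$)
$\left(W + 10\right) v{\left(3,6 \right)} = \left(-12 + 10\right) \left(-4 - 12\right) = - 2 \left(-4 - 12\right) = \left(-2\right) \left(-16\right) = 32$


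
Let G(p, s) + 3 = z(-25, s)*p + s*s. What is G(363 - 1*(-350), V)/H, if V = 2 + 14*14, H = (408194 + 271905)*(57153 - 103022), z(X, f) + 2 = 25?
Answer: -55600/31195461031 ≈ -1.7823e-6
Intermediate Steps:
z(X, f) = 23 (z(X, f) = -2 + 25 = 23)
H = -31195461031 (H = 680099*(-45869) = -31195461031)
V = 198 (V = 2 + 196 = 198)
G(p, s) = -3 + s² + 23*p (G(p, s) = -3 + (23*p + s*s) = -3 + (23*p + s²) = -3 + (s² + 23*p) = -3 + s² + 23*p)
G(363 - 1*(-350), V)/H = (-3 + 198² + 23*(363 - 1*(-350)))/(-31195461031) = (-3 + 39204 + 23*(363 + 350))*(-1/31195461031) = (-3 + 39204 + 23*713)*(-1/31195461031) = (-3 + 39204 + 16399)*(-1/31195461031) = 55600*(-1/31195461031) = -55600/31195461031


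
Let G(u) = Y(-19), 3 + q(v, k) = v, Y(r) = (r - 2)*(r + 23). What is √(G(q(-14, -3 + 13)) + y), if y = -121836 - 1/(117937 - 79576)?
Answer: I*√179413365894681/38361 ≈ 349.17*I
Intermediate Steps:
Y(r) = (-2 + r)*(23 + r)
q(v, k) = -3 + v
y = -4673750797/38361 (y = -121836 - 1/38361 = -4673750797/38361 ≈ -1.2184e+5)
G(u) = -84 (G(u) = -46 + (-19)² + 21*(-19) = -46 + 361 - 399 = -84)
√(G(q(-14, -3 + 13)) + y) = √(-84 - 4673750797/38361) = √(-4676973121/38361) = I*√179413365894681/38361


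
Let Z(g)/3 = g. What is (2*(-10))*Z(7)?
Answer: -420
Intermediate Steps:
Z(g) = 3*g
(2*(-10))*Z(7) = (2*(-10))*(3*7) = -20*21 = -420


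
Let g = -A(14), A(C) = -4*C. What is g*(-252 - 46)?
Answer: -16688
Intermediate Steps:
g = 56 (g = -(-4)*14 = -1*(-56) = 56)
g*(-252 - 46) = 56*(-252 - 46) = 56*(-298) = -16688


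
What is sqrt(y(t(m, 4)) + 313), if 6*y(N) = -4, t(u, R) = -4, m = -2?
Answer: sqrt(2811)/3 ≈ 17.673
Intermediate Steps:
y(N) = -2/3 (y(N) = (1/6)*(-4) = -2/3)
sqrt(y(t(m, 4)) + 313) = sqrt(-2/3 + 313) = sqrt(937/3) = sqrt(2811)/3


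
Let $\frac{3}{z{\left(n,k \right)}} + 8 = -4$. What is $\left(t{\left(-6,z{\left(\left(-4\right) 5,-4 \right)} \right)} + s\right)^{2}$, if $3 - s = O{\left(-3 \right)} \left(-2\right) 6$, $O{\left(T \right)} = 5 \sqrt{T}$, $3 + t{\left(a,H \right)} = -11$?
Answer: $\left(11 - 60 i \sqrt{3}\right)^{2} \approx -10679.0 - 2286.3 i$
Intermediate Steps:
$z{\left(n,k \right)} = - \frac{1}{4}$ ($z{\left(n,k \right)} = \frac{3}{-8 - 4} = \frac{3}{-12} = 3 \left(- \frac{1}{12}\right) = - \frac{1}{4}$)
$t{\left(a,H \right)} = -14$ ($t{\left(a,H \right)} = -3 - 11 = -14$)
$s = 3 + 60 i \sqrt{3}$ ($s = 3 - 5 \sqrt{-3} \left(-2\right) 6 = 3 - 5 i \sqrt{3} \left(-2\right) 6 = 3 - - 10 i \sqrt{3} \cdot 6 = 3 - - 60 i \sqrt{3} = 3 + 60 i \sqrt{3} \approx 3.0 + 103.92 i$)
$\left(t{\left(-6,z{\left(\left(-4\right) 5,-4 \right)} \right)} + s\right)^{2} = \left(-14 + \left(3 + 60 i \sqrt{3}\right)\right)^{2} = \left(-11 + 60 i \sqrt{3}\right)^{2}$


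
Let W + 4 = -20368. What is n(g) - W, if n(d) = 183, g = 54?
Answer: 20555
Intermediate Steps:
W = -20372 (W = -4 - 20368 = -20372)
n(g) - W = 183 - 1*(-20372) = 183 + 20372 = 20555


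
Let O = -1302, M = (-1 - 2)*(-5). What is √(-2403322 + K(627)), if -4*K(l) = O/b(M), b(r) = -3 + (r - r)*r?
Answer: I*√9613722/2 ≈ 1550.3*I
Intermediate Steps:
M = 15 (M = -3*(-5) = 15)
b(r) = -3 (b(r) = -3 + 0*r = -3 + 0 = -3)
K(l) = -217/2 (K(l) = -(-651)/(2*(-3)) = -(-651)*(-1)/(2*3) = -¼*434 = -217/2)
√(-2403322 + K(627)) = √(-2403322 - 217/2) = √(-4806861/2) = I*√9613722/2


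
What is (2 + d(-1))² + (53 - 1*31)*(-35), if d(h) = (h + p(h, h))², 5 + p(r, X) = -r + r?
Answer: 674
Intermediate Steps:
p(r, X) = -5 (p(r, X) = -5 + (-r + r) = -5 + 0 = -5)
d(h) = (-5 + h)² (d(h) = (h - 5)² = (-5 + h)²)
(2 + d(-1))² + (53 - 1*31)*(-35) = (2 + (-5 - 1)²)² + (53 - 1*31)*(-35) = (2 + (-6)²)² + (53 - 31)*(-35) = (2 + 36)² + 22*(-35) = 38² - 770 = 1444 - 770 = 674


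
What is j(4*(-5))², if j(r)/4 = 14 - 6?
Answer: 1024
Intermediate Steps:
j(r) = 32 (j(r) = 4*(14 - 6) = 4*8 = 32)
j(4*(-5))² = 32² = 1024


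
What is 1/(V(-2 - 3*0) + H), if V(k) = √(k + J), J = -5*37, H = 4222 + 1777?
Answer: 5999/35988188 - I*√187/35988188 ≈ 0.00016669 - 3.7998e-7*I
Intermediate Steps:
H = 5999
J = -185
V(k) = √(-185 + k) (V(k) = √(k - 185) = √(-185 + k))
1/(V(-2 - 3*0) + H) = 1/(√(-185 + (-2 - 3*0)) + 5999) = 1/(√(-185 + (-2 - 0)) + 5999) = 1/(√(-185 + (-2 - 1*0)) + 5999) = 1/(√(-185 + (-2 + 0)) + 5999) = 1/(√(-185 - 2) + 5999) = 1/(√(-187) + 5999) = 1/(I*√187 + 5999) = 1/(5999 + I*√187)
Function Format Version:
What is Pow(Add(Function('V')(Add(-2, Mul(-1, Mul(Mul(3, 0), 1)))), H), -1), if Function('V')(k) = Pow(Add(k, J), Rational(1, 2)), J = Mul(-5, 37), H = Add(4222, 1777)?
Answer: Add(Rational(5999, 35988188), Mul(Rational(-1, 35988188), I, Pow(187, Rational(1, 2)))) ≈ Add(0.00016669, Mul(-3.7998e-7, I))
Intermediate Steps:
H = 5999
J = -185
Function('V')(k) = Pow(Add(-185, k), Rational(1, 2)) (Function('V')(k) = Pow(Add(k, -185), Rational(1, 2)) = Pow(Add(-185, k), Rational(1, 2)))
Pow(Add(Function('V')(Add(-2, Mul(-1, Mul(Mul(3, 0), 1)))), H), -1) = Pow(Add(Pow(Add(-185, Add(-2, Mul(-1, Mul(Mul(3, 0), 1)))), Rational(1, 2)), 5999), -1) = Pow(Add(Pow(Add(-185, Add(-2, Mul(-1, Mul(0, 1)))), Rational(1, 2)), 5999), -1) = Pow(Add(Pow(Add(-185, Add(-2, Mul(-1, 0))), Rational(1, 2)), 5999), -1) = Pow(Add(Pow(Add(-185, Add(-2, 0)), Rational(1, 2)), 5999), -1) = Pow(Add(Pow(Add(-185, -2), Rational(1, 2)), 5999), -1) = Pow(Add(Pow(-187, Rational(1, 2)), 5999), -1) = Pow(Add(Mul(I, Pow(187, Rational(1, 2))), 5999), -1) = Pow(Add(5999, Mul(I, Pow(187, Rational(1, 2)))), -1)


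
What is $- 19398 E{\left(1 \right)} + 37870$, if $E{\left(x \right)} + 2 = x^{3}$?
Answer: $57268$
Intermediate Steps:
$E{\left(x \right)} = -2 + x^{3}$
$- 19398 E{\left(1 \right)} + 37870 = - 19398 \left(-2 + 1^{3}\right) + 37870 = - 19398 \left(-2 + 1\right) + 37870 = \left(-19398\right) \left(-1\right) + 37870 = 19398 + 37870 = 57268$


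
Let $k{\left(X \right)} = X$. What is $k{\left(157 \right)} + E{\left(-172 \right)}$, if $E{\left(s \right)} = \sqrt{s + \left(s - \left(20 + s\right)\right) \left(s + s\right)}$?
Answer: $157 + 2 \sqrt{1677} \approx 238.9$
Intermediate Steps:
$E{\left(s \right)} = \sqrt{39} \sqrt{- s}$ ($E{\left(s \right)} = \sqrt{s - 20 \cdot 2 s} = \sqrt{s - 40 s} = \sqrt{- 39 s} = \sqrt{39} \sqrt{- s}$)
$k{\left(157 \right)} + E{\left(-172 \right)} = 157 + \sqrt{39} \sqrt{\left(-1\right) \left(-172\right)} = 157 + \sqrt{39} \sqrt{172} = 157 + \sqrt{39} \cdot 2 \sqrt{43} = 157 + 2 \sqrt{1677}$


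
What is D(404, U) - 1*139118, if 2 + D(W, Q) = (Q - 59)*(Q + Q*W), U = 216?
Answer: 13595240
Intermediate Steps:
D(W, Q) = -2 + (-59 + Q)*(Q + Q*W) (D(W, Q) = -2 + (Q - 59)*(Q + Q*W) = -2 + (-59 + Q)*(Q + Q*W))
D(404, U) - 1*139118 = (-2 + 216² - 59*216 + 404*216² - 59*216*404) - 1*139118 = (-2 + 46656 - 12744 + 404*46656 - 5148576) - 139118 = (-2 + 46656 - 12744 + 18849024 - 5148576) - 139118 = 13734358 - 139118 = 13595240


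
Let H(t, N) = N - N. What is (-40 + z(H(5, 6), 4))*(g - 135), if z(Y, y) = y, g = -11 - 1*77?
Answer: 8028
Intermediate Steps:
H(t, N) = 0
g = -88 (g = -11 - 77 = -88)
(-40 + z(H(5, 6), 4))*(g - 135) = (-40 + 4)*(-88 - 135) = -36*(-223) = 8028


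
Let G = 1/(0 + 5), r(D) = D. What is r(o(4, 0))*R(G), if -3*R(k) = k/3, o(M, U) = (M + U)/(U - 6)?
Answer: 2/135 ≈ 0.014815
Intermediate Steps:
o(M, U) = (M + U)/(-6 + U)
G = ⅕ (G = 1/5 = ⅕ ≈ 0.20000)
R(k) = -k/9 (R(k) = -k/(3*3) = -k/9)
r(o(4, 0))*R(G) = ((4 + 0)/(-6 + 0))*(-⅑*⅕) = (4/(-6))*(-1/45) = -⅙*4*(-1/45) = -⅔*(-1/45) = 2/135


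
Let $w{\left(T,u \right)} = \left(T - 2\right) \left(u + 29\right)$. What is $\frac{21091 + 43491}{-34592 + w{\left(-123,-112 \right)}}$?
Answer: $- \frac{64582}{24217} \approx -2.6668$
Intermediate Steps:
$w{\left(T,u \right)} = \left(-2 + T\right) \left(29 + u\right)$
$\frac{21091 + 43491}{-34592 + w{\left(-123,-112 \right)}} = \frac{21091 + 43491}{-34592 - -10375} = \frac{64582}{-34592 + \left(-58 + 224 - 3567 + 13776\right)} = \frac{64582}{-34592 + 10375} = \frac{64582}{-24217} = 64582 \left(- \frac{1}{24217}\right) = - \frac{64582}{24217}$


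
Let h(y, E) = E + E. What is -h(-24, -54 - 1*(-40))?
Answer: 28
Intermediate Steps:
h(y, E) = 2*E
-h(-24, -54 - 1*(-40)) = -2*(-54 - 1*(-40)) = -2*(-54 + 40) = -2*(-14) = -1*(-28) = 28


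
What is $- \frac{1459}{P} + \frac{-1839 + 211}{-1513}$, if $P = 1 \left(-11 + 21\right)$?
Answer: $- \frac{2191187}{15130} \approx -144.82$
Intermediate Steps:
$P = 10$ ($P = 1 \cdot 10 = 10$)
$- \frac{1459}{P} + \frac{-1839 + 211}{-1513} = - \frac{1459}{10} + \frac{-1839 + 211}{-1513} = \left(-1459\right) \frac{1}{10} - - \frac{1628}{1513} = - \frac{1459}{10} + \frac{1628}{1513} = - \frac{2191187}{15130}$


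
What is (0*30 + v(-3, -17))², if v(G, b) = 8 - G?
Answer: 121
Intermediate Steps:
(0*30 + v(-3, -17))² = (0*30 + (8 - 1*(-3)))² = (0 + (8 + 3))² = (0 + 11)² = 11² = 121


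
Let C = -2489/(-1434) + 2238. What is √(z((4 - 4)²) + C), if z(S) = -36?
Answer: 77*√764322/1434 ≈ 46.944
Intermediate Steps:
C = 3211781/1434 (C = -2489*(-1/1434) + 2238 = 2489/1434 + 2238 = 3211781/1434 ≈ 2239.7)
√(z((4 - 4)²) + C) = √(-36 + 3211781/1434) = √(3160157/1434) = 77*√764322/1434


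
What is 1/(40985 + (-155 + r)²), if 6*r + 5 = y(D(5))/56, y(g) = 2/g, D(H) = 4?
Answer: 451584/29474239201 ≈ 1.5321e-5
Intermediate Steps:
r = -559/672 (r = -⅚ + ((2/4)/56)/6 = -⅚ + ((2*(¼))*(1/56))/6 = -⅚ + ((½)*(1/56))/6 = -⅚ + (⅙)*(1/112) = -⅚ + 1/672 = -559/672 ≈ -0.83185)
1/(40985 + (-155 + r)²) = 1/(40985 + (-155 - 559/672)²) = 1/(40985 + (-104719/672)²) = 1/(40985 + 10966068961/451584) = 1/(29474239201/451584) = 451584/29474239201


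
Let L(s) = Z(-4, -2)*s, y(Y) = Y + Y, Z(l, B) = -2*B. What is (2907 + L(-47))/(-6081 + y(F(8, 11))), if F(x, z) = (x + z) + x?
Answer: -2719/6027 ≈ -0.45114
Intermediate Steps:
F(x, z) = z + 2*x
y(Y) = 2*Y
L(s) = 4*s (L(s) = (-2*(-2))*s = 4*s)
(2907 + L(-47))/(-6081 + y(F(8, 11))) = (2907 + 4*(-47))/(-6081 + 2*(11 + 2*8)) = (2907 - 188)/(-6081 + 2*(11 + 16)) = 2719/(-6081 + 2*27) = 2719/(-6081 + 54) = 2719/(-6027) = 2719*(-1/6027) = -2719/6027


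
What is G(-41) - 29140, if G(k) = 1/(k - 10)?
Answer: -1486141/51 ≈ -29140.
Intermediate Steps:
G(k) = 1/(-10 + k)
G(-41) - 29140 = 1/(-10 - 41) - 29140 = 1/(-51) - 29140 = -1/51 - 29140 = -1486141/51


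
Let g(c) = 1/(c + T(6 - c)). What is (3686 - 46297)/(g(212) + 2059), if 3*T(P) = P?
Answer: -18322730/885373 ≈ -20.695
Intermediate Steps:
T(P) = P/3
g(c) = 1/(2 + 2*c/3) (g(c) = 1/(c + (6 - c)/3) = 1/(c + (2 - c/3)) = 1/(2 + 2*c/3))
(3686 - 46297)/(g(212) + 2059) = (3686 - 46297)/(3/(2*(3 + 212)) + 2059) = -42611/((3/2)/215 + 2059) = -42611/((3/2)*(1/215) + 2059) = -42611/(3/430 + 2059) = -42611/885373/430 = -42611*430/885373 = -18322730/885373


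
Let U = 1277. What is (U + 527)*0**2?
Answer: 0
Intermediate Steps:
(U + 527)*0**2 = (1277 + 527)*0**2 = 1804*0 = 0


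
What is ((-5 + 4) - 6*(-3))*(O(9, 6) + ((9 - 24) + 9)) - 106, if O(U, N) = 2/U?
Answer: -1838/9 ≈ -204.22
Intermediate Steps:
((-5 + 4) - 6*(-3))*(O(9, 6) + ((9 - 24) + 9)) - 106 = ((-5 + 4) - 6*(-3))*(2/9 + ((9 - 24) + 9)) - 106 = (-1 + 18)*(2*(⅑) + (-15 + 9)) - 106 = 17*(2/9 - 6) - 106 = 17*(-52/9) - 106 = -884/9 - 106 = -1838/9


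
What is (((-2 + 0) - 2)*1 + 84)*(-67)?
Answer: -5360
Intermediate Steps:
(((-2 + 0) - 2)*1 + 84)*(-67) = ((-2 - 2)*1 + 84)*(-67) = (-4*1 + 84)*(-67) = (-4 + 84)*(-67) = 80*(-67) = -5360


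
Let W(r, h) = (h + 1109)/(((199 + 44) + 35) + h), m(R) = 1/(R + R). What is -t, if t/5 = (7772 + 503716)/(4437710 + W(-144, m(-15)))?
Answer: -2369610240/4111788551 ≈ -0.57630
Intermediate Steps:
m(R) = 1/(2*R)
W(r, h) = (1109 + h)/(278 + h) (W(r, h) = (1109 + h)/((243 + 35) + h) = (1109 + h)/(278 + h))
t = 2369610240/4111788551 (t = 5*((7772 + 503716)/(4437710 + (1109 + (½)/(-15))/(278 + (½)/(-15)))) = 5*(511488/(4437710 + (1109 + (½)*(-1/15))/(278 + (½)*(-1/15)))) = 5*(511488/(4437710 + (1109 - 1/30)/(278 - 1/30))) = 5*(511488/(4437710 + (33269/30)/(8339/30))) = 5*(511488/(4437710 + (30/8339)*(33269/30))) = 5*(511488/(4437710 + 33269/8339)) = 5*(511488/(37006096959/8339)) = 5*(511488*(8339/37006096959)) = 5*(473922048/4111788551) = 2369610240/4111788551 ≈ 0.57630)
-t = -1*2369610240/4111788551 = -2369610240/4111788551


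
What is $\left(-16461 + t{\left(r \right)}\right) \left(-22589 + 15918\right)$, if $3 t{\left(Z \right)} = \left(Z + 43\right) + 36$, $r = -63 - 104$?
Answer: $\frac{330021041}{3} \approx 1.1001 \cdot 10^{8}$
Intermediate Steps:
$r = -167$
$t{\left(Z \right)} = \frac{79}{3} + \frac{Z}{3}$ ($t{\left(Z \right)} = \frac{\left(Z + 43\right) + 36}{3} = \frac{\left(43 + Z\right) + 36}{3} = \frac{79 + Z}{3} = \frac{79}{3} + \frac{Z}{3}$)
$\left(-16461 + t{\left(r \right)}\right) \left(-22589 + 15918\right) = \left(-16461 + \left(\frac{79}{3} + \frac{1}{3} \left(-167\right)\right)\right) \left(-22589 + 15918\right) = \left(-16461 + \left(\frac{79}{3} - \frac{167}{3}\right)\right) \left(-6671\right) = \left(-16461 - \frac{88}{3}\right) \left(-6671\right) = \left(- \frac{49471}{3}\right) \left(-6671\right) = \frac{330021041}{3}$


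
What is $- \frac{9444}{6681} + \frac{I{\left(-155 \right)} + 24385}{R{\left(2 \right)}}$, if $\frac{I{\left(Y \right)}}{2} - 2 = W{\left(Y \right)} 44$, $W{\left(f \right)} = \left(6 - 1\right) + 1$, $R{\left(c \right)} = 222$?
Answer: $\frac{54791303}{494394} \approx 110.83$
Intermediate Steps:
$W{\left(f \right)} = 6$ ($W{\left(f \right)} = 5 + 1 = 6$)
$I{\left(Y \right)} = 532$ ($I{\left(Y \right)} = 4 + 2 \cdot 6 \cdot 44 = 4 + 2 \cdot 264 = 4 + 528 = 532$)
$- \frac{9444}{6681} + \frac{I{\left(-155 \right)} + 24385}{R{\left(2 \right)}} = - \frac{9444}{6681} + \frac{532 + 24385}{222} = \left(-9444\right) \frac{1}{6681} + 24917 \cdot \frac{1}{222} = - \frac{3148}{2227} + \frac{24917}{222} = \frac{54791303}{494394}$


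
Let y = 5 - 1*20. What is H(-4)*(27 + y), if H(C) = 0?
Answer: 0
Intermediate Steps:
y = -15 (y = 5 - 20 = -15)
H(-4)*(27 + y) = 0*(27 - 15) = 0*12 = 0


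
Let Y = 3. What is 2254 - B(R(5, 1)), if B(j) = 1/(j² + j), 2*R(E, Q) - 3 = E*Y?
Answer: 202859/90 ≈ 2254.0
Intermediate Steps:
R(E, Q) = 3/2 + 3*E/2 (R(E, Q) = 3/2 + (E*3)/2 = 3/2 + (3*E)/2 = 3/2 + 3*E/2)
B(j) = 1/(j + j²)
2254 - B(R(5, 1)) = 2254 - 1/((3/2 + (3/2)*5)*(1 + (3/2 + (3/2)*5))) = 2254 - 1/((3/2 + 15/2)*(1 + (3/2 + 15/2))) = 2254 - 1/(9*(1 + 9)) = 2254 - 1/(9*10) = 2254 - 1*1/90 = 2254 - 1/90 = 202859/90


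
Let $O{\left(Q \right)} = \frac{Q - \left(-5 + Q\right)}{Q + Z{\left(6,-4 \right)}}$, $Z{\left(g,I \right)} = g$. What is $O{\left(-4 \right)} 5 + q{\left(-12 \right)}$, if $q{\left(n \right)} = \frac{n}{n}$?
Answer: $\frac{27}{2} \approx 13.5$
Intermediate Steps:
$q{\left(n \right)} = 1$
$O{\left(Q \right)} = \frac{5}{6 + Q}$ ($O{\left(Q \right)} = \frac{Q - \left(-5 + Q\right)}{Q + 6} = \frac{5}{6 + Q}$)
$O{\left(-4 \right)} 5 + q{\left(-12 \right)} = \frac{5}{6 - 4} \cdot 5 + 1 = \frac{5}{2} \cdot 5 + 1 = \frac{25}{2} + 1 = \frac{27}{2}$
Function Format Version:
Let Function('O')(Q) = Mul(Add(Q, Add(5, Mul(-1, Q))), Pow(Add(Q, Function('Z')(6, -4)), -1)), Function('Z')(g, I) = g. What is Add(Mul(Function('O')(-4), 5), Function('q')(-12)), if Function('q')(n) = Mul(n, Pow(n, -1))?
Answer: Rational(27, 2) ≈ 13.500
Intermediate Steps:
Function('q')(n) = 1
Function('O')(Q) = Mul(5, Pow(Add(6, Q), -1)) (Function('O')(Q) = Mul(Add(Q, Add(5, Mul(-1, Q))), Pow(Add(Q, 6), -1)) = Mul(5, Pow(Add(6, Q), -1)))
Add(Mul(Function('O')(-4), 5), Function('q')(-12)) = Add(Mul(Mul(5, Pow(Add(6, -4), -1)), 5), 1) = Add(Mul(Mul(5, Pow(2, -1)), 5), 1) = Add(Mul(Mul(5, Rational(1, 2)), 5), 1) = Add(Mul(Rational(5, 2), 5), 1) = Add(Rational(25, 2), 1) = Rational(27, 2)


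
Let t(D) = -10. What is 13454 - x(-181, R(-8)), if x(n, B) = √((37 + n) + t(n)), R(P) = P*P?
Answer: 13454 - I*√154 ≈ 13454.0 - 12.41*I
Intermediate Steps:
R(P) = P²
x(n, B) = √(27 + n) (x(n, B) = √((37 + n) - 10) = √(27 + n))
13454 - x(-181, R(-8)) = 13454 - √(27 - 181) = 13454 - √(-154) = 13454 - I*√154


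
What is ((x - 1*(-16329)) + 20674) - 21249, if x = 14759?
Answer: 30513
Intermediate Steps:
((x - 1*(-16329)) + 20674) - 21249 = ((14759 - 1*(-16329)) + 20674) - 21249 = ((14759 + 16329) + 20674) - 21249 = (31088 + 20674) - 21249 = 51762 - 21249 = 30513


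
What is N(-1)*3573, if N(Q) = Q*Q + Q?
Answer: 0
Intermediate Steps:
N(Q) = Q + Q² (N(Q) = Q² + Q = Q + Q²)
N(-1)*3573 = -(1 - 1)*3573 = -1*0*3573 = 0*3573 = 0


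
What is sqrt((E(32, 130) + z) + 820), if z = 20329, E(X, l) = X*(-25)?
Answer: 3*sqrt(2261) ≈ 142.65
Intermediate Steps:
E(X, l) = -25*X
sqrt((E(32, 130) + z) + 820) = sqrt((-25*32 + 20329) + 820) = sqrt((-800 + 20329) + 820) = sqrt(19529 + 820) = sqrt(20349) = 3*sqrt(2261)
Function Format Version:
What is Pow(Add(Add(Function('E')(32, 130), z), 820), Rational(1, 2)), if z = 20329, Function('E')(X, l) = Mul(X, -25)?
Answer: Mul(3, Pow(2261, Rational(1, 2))) ≈ 142.65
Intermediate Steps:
Function('E')(X, l) = Mul(-25, X)
Pow(Add(Add(Function('E')(32, 130), z), 820), Rational(1, 2)) = Pow(Add(Add(Mul(-25, 32), 20329), 820), Rational(1, 2)) = Pow(Add(Add(-800, 20329), 820), Rational(1, 2)) = Pow(Add(19529, 820), Rational(1, 2)) = Pow(20349, Rational(1, 2)) = Mul(3, Pow(2261, Rational(1, 2)))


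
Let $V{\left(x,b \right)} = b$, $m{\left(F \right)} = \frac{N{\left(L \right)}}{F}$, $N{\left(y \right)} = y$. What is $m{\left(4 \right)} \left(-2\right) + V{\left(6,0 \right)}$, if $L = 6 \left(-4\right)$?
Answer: $12$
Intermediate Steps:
$L = -24$
$m{\left(F \right)} = - \frac{24}{F}$
$m{\left(4 \right)} \left(-2\right) + V{\left(6,0 \right)} = - \frac{24}{4} \left(-2\right) + 0 = \left(-24\right) \frac{1}{4} \left(-2\right) + 0 = \left(-6\right) \left(-2\right) + 0 = 12 + 0 = 12$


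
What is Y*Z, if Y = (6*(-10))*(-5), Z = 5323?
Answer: 1596900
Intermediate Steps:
Y = 300 (Y = -60*(-5) = 300)
Y*Z = 300*5323 = 1596900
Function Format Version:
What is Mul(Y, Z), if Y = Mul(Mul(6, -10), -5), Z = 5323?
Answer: 1596900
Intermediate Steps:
Y = 300 (Y = Mul(-60, -5) = 300)
Mul(Y, Z) = Mul(300, 5323) = 1596900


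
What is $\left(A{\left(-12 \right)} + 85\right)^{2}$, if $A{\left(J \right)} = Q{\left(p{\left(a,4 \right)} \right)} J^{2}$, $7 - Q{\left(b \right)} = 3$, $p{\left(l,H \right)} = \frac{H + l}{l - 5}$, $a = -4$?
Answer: $436921$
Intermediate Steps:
$p{\left(l,H \right)} = \frac{H + l}{-5 + l}$
$Q{\left(b \right)} = 4$ ($Q{\left(b \right)} = 7 - 3 = 4$)
$A{\left(J \right)} = 4 J^{2}$
$\left(A{\left(-12 \right)} + 85\right)^{2} = \left(4 \left(-12\right)^{2} + 85\right)^{2} = \left(4 \cdot 144 + 85\right)^{2} = \left(576 + 85\right)^{2} = 661^{2} = 436921$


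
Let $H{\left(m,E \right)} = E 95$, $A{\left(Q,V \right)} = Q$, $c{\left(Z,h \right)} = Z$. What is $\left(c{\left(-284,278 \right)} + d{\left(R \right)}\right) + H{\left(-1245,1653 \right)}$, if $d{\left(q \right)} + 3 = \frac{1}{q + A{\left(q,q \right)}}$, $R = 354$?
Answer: $\frac{110977585}{708} \approx 1.5675 \cdot 10^{5}$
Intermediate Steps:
$H{\left(m,E \right)} = 95 E$
$d{\left(q \right)} = -3 + \frac{1}{2 q}$ ($d{\left(q \right)} = -3 + \frac{1}{q + q} = -3 + \frac{1}{2 q}$)
$\left(c{\left(-284,278 \right)} + d{\left(R \right)}\right) + H{\left(-1245,1653 \right)} = \left(-284 - \left(3 - \frac{1}{2 \cdot 354}\right)\right) + 95 \cdot 1653 = \left(-284 + \left(-3 + \frac{1}{2} \cdot \frac{1}{354}\right)\right) + 157035 = \left(-284 + \left(-3 + \frac{1}{708}\right)\right) + 157035 = \left(-284 - \frac{2123}{708}\right) + 157035 = - \frac{203195}{708} + 157035 = \frac{110977585}{708}$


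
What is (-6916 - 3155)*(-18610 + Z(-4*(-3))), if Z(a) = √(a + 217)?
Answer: 187421310 - 10071*√229 ≈ 1.8727e+8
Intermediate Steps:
Z(a) = √(217 + a)
(-6916 - 3155)*(-18610 + Z(-4*(-3))) = (-6916 - 3155)*(-18610 + √(217 - 4*(-3))) = -10071*(-18610 + √(217 + 12)) = -10071*(-18610 + √229) = 187421310 - 10071*√229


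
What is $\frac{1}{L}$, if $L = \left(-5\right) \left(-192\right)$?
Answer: $\frac{1}{960} \approx 0.0010417$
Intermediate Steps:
$L = 960$
$\frac{1}{L} = \frac{1}{960}$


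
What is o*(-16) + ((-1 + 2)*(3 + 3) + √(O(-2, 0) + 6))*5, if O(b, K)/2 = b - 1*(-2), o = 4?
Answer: -34 + 5*√6 ≈ -21.753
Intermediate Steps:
O(b, K) = 4 + 2*b (O(b, K) = 2*(b - 1*(-2)) = 2*(b + 2) = 2*(2 + b) = 4 + 2*b)
o*(-16) + ((-1 + 2)*(3 + 3) + √(O(-2, 0) + 6))*5 = 4*(-16) + ((-1 + 2)*(3 + 3) + √((4 + 2*(-2)) + 6))*5 = -64 + (1*6 + √((4 - 4) + 6))*5 = -64 + (6 + √(0 + 6))*5 = -64 + (6 + √6)*5 = -64 + (30 + 5*√6) = -34 + 5*√6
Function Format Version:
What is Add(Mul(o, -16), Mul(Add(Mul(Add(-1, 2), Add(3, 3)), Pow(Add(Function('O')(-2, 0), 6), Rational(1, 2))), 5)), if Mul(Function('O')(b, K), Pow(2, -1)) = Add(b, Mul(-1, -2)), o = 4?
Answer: Add(-34, Mul(5, Pow(6, Rational(1, 2)))) ≈ -21.753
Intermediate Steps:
Function('O')(b, K) = Add(4, Mul(2, b)) (Function('O')(b, K) = Mul(2, Add(b, Mul(-1, -2))) = Mul(2, Add(b, 2)) = Mul(2, Add(2, b)) = Add(4, Mul(2, b)))
Add(Mul(o, -16), Mul(Add(Mul(Add(-1, 2), Add(3, 3)), Pow(Add(Function('O')(-2, 0), 6), Rational(1, 2))), 5)) = Add(Mul(4, -16), Mul(Add(Mul(Add(-1, 2), Add(3, 3)), Pow(Add(Add(4, Mul(2, -2)), 6), Rational(1, 2))), 5)) = Add(-64, Mul(Add(Mul(1, 6), Pow(Add(Add(4, -4), 6), Rational(1, 2))), 5)) = Add(-64, Mul(Add(6, Pow(Add(0, 6), Rational(1, 2))), 5)) = Add(-64, Mul(Add(6, Pow(6, Rational(1, 2))), 5)) = Add(-64, Add(30, Mul(5, Pow(6, Rational(1, 2))))) = Add(-34, Mul(5, Pow(6, Rational(1, 2))))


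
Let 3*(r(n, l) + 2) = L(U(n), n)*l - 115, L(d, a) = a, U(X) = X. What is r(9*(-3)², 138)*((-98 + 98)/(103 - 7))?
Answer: 0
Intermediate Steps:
r(n, l) = -121/3 + l*n/3 (r(n, l) = -2 + (n*l - 115)/3 = -2 + (l*n - 115)/3 = -2 + (-115 + l*n)/3 = -2 + (-115/3 + l*n/3) = -121/3 + l*n/3)
r(9*(-3)², 138)*((-98 + 98)/(103 - 7)) = (-121/3 + (⅓)*138*(9*(-3)²))*((-98 + 98)/(103 - 7)) = (-121/3 + (⅓)*138*(9*9))*(0/96) = (-121/3 + (⅓)*138*81)*(0*(1/96)) = (-121/3 + 3726)*0 = (11057/3)*0 = 0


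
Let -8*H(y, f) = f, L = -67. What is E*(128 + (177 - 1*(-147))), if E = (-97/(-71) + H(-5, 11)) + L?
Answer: -4300893/142 ≈ -30288.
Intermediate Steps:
H(y, f) = -f/8
E = -38061/568 (E = (-97/(-71) - 1/8*11) - 67 = (-97*(-1/71) - 11/8) - 67 = (97/71 - 11/8) - 67 = -5/568 - 67 = -38061/568 ≈ -67.009)
E*(128 + (177 - 1*(-147))) = -38061*(128 + (177 - 1*(-147)))/568 = -38061*(128 + (177 + 147))/568 = -38061*(128 + 324)/568 = -38061/568*452 = -4300893/142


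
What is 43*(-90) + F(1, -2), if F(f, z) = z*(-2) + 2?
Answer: -3864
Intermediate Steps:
F(f, z) = 2 - 2*z (F(f, z) = -2*z + 2 = 2 - 2*z)
43*(-90) + F(1, -2) = 43*(-90) + (2 - 2*(-2)) = -3870 + (2 + 4) = -3870 + 6 = -3864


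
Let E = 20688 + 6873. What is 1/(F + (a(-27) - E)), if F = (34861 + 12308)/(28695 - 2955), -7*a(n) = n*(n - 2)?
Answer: -20020/553973913 ≈ -3.6139e-5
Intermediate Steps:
a(n) = -n*(-2 + n)/7 (a(n) = -n*(n - 2)/7 = -n*(-2 + n)/7)
E = 27561
F = 5241/2860 (F = 47169/25740 = 47169*(1/25740) = 5241/2860 ≈ 1.8325)
1/(F + (a(-27) - E)) = 1/(5241/2860 + ((1/7)*(-27)*(2 - 1*(-27)) - 1*27561)) = 1/(5241/2860 + ((1/7)*(-27)*(2 + 27) - 27561)) = 1/(5241/2860 + ((1/7)*(-27)*29 - 27561)) = 1/(5241/2860 + (-783/7 - 27561)) = 1/(5241/2860 - 193710/7) = 1/(-553973913/20020) = -20020/553973913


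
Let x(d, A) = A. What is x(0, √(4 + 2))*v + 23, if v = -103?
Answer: 23 - 103*√6 ≈ -229.30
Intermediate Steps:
x(0, √(4 + 2))*v + 23 = √(4 + 2)*(-103) + 23 = √6*(-103) + 23 = -103*√6 + 23 = 23 - 103*√6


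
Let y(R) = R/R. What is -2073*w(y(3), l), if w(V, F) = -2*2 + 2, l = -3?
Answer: 4146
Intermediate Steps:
y(R) = 1
w(V, F) = -2 (w(V, F) = -4 + 2 = -2)
-2073*w(y(3), l) = -2073*(-2) = 4146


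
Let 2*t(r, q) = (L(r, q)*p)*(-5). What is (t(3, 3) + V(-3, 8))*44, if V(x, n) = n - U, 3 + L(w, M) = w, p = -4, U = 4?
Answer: 176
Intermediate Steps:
L(w, M) = -3 + w
V(x, n) = -4 + n (V(x, n) = n - 1*4 = n - 4 = -4 + n)
t(r, q) = -30 + 10*r (t(r, q) = (((-3 + r)*(-4))*(-5))/2 = ((12 - 4*r)*(-5))/2 = (-60 + 20*r)/2 = -30 + 10*r)
(t(3, 3) + V(-3, 8))*44 = ((-30 + 10*3) + (-4 + 8))*44 = ((-30 + 30) + 4)*44 = (0 + 4)*44 = 4*44 = 176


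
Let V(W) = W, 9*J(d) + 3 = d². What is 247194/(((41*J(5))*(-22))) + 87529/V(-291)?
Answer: -1192163281/2887302 ≈ -412.90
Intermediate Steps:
J(d) = -⅓ + d²/9
247194/(((41*J(5))*(-22))) + 87529/V(-291) = 247194/(((41*(-⅓ + (⅑)*5²))*(-22))) + 87529/(-291) = 247194/(((41*(-⅓ + (⅑)*25))*(-22))) + 87529*(-1/291) = 247194/(((41*(-⅓ + 25/9))*(-22))) - 87529/291 = 247194/(((41*(22/9))*(-22))) - 87529/291 = 247194/(((902/9)*(-22))) - 87529/291 = 247194/(-19844/9) - 87529/291 = 247194*(-9/19844) - 87529/291 = -1112373/9922 - 87529/291 = -1192163281/2887302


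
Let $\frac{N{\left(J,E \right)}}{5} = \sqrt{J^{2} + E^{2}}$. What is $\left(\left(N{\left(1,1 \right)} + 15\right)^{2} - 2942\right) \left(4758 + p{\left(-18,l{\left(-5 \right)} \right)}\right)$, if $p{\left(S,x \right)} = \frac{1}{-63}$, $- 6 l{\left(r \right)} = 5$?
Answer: $- \frac{38068631}{3} + \frac{14987650 \sqrt{2}}{21} \approx -1.168 \cdot 10^{7}$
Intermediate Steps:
$l{\left(r \right)} = - \frac{5}{6}$ ($l{\left(r \right)} = \left(- \frac{1}{6}\right) 5 = - \frac{5}{6}$)
$p{\left(S,x \right)} = - \frac{1}{63}$
$N{\left(J,E \right)} = 5 \sqrt{E^{2} + J^{2}}$ ($N{\left(J,E \right)} = 5 \sqrt{J^{2} + E^{2}} = 5 \sqrt{E^{2} + J^{2}}$)
$\left(\left(N{\left(1,1 \right)} + 15\right)^{2} - 2942\right) \left(4758 + p{\left(-18,l{\left(-5 \right)} \right)}\right) = \left(\left(5 \sqrt{1^{2} + 1^{2}} + 15\right)^{2} - 2942\right) \left(4758 - \frac{1}{63}\right) = \left(\left(5 \sqrt{1 + 1} + 15\right)^{2} - 2942\right) \frac{299753}{63} = \left(\left(5 \sqrt{2} + 15\right)^{2} - 2942\right) \frac{299753}{63} = \left(\left(15 + 5 \sqrt{2}\right)^{2} - 2942\right) \frac{299753}{63} = \left(-2942 + \left(15 + 5 \sqrt{2}\right)^{2}\right) \frac{299753}{63} = - \frac{881873326}{63} + \frac{299753 \left(15 + 5 \sqrt{2}\right)^{2}}{63}$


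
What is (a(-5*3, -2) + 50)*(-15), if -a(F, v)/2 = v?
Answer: -810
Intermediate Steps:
a(F, v) = -2*v
(a(-5*3, -2) + 50)*(-15) = (-2*(-2) + 50)*(-15) = (4 + 50)*(-15) = 54*(-15) = -810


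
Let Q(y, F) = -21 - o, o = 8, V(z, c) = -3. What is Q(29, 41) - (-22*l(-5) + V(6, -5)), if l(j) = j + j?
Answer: -246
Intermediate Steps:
l(j) = 2*j
Q(y, F) = -29 (Q(y, F) = -21 - 1*8 = -21 - 8 = -29)
Q(29, 41) - (-22*l(-5) + V(6, -5)) = -29 - (-44*(-5) - 3) = -29 - (-22*(-10) - 3) = -29 - (220 - 3) = -29 - 1*217 = -29 - 217 = -246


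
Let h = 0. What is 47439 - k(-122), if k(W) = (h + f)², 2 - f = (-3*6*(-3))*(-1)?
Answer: 44303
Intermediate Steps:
f = 56 (f = 2 - -3*6*(-3)*(-1) = 2 - (-18*(-3))*(-1) = 2 - 54*(-1) = 2 - 1*(-54) = 2 + 54 = 56)
k(W) = 3136 (k(W) = (0 + 56)² = 56² = 3136)
47439 - k(-122) = 47439 - 1*3136 = 47439 - 3136 = 44303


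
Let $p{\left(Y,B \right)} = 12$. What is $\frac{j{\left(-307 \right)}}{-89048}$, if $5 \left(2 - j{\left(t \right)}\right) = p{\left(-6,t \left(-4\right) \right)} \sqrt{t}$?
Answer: $- \frac{1}{44524} + \frac{3 i \sqrt{307}}{111310} \approx -2.246 \cdot 10^{-5} + 0.00047223 i$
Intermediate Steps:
$j{\left(t \right)} = 2 - \frac{12 \sqrt{t}}{5}$
$\frac{j{\left(-307 \right)}}{-89048} = \frac{2 - \frac{12 \sqrt{-307}}{5}}{-89048} = \left(2 - \frac{12 i \sqrt{307}}{5}\right) \left(- \frac{1}{89048}\right) = - \frac{1}{44524} + \frac{3 i \sqrt{307}}{111310}$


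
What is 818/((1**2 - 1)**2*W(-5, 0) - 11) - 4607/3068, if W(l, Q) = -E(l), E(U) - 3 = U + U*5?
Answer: -2560301/33748 ≈ -75.865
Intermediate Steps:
E(U) = 3 + 6*U (E(U) = 3 + (U + U*5) = 3 + (U + 5*U) = 3 + 6*U)
W(l, Q) = -3 - 6*l (W(l, Q) = -(3 + 6*l) = -3 - 6*l)
818/((1**2 - 1)**2*W(-5, 0) - 11) - 4607/3068 = 818/((1**2 - 1)**2*(-3 - 6*(-5)) - 11) - 4607/3068 = 818/((1 - 1)**2*(-3 + 30) - 11) - 4607*1/3068 = 818/(0**2*27 - 11) - 4607/3068 = 818/(0*27 - 11) - 4607/3068 = 818/(0 - 11) - 4607/3068 = 818/(-11) - 4607/3068 = 818*(-1/11) - 4607/3068 = -818/11 - 4607/3068 = -2560301/33748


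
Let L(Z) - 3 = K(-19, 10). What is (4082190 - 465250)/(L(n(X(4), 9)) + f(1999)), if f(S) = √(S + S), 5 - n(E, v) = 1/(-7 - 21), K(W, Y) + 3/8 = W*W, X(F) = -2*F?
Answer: 84173427680/8206409 - 231484160*√3998/8206409 ≈ 8473.5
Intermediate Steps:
K(W, Y) = -3/8 + W² (K(W, Y) = -3/8 + W*W = -3/8 + W²)
n(E, v) = 141/28 (n(E, v) = 5 - 1/(-7 - 21) = 5 - 1/(-28) = 5 - 1*(-1/28) = 5 + 1/28 = 141/28)
L(Z) = 2909/8 (L(Z) = 3 + (-3/8 + (-19)²) = 3 + (-3/8 + 361) = 3 + 2885/8 = 2909/8)
f(S) = √2*√S (f(S) = √(2*S) = √2*√S)
(4082190 - 465250)/(L(n(X(4), 9)) + f(1999)) = (4082190 - 465250)/(2909/8 + √2*√1999) = 3616940/(2909/8 + √3998)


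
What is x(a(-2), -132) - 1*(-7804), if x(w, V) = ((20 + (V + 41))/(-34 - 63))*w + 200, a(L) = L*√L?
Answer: 8004 - 142*I*√2/97 ≈ 8004.0 - 2.0703*I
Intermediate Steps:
a(L) = L^(3/2)
x(w, V) = 200 + w*(-61/97 - V/97) (x(w, V) = ((20 + (41 + V))/(-97))*w + 200 = ((61 + V)*(-1/97))*w + 200 = (-61/97 - V/97)*w + 200 = w*(-61/97 - V/97) + 200 = 200 + w*(-61/97 - V/97))
x(a(-2), -132) - 1*(-7804) = (200 - (-122)*I*√2/97 - 1/97*(-132)*(-2)^(3/2)) - 1*(-7804) = (200 - (-122)*I*√2/97 - 1/97*(-132)*(-2*I*√2)) + 7804 = (200 + 122*I*√2/97 - 264*I*√2/97) + 7804 = (200 - 142*I*√2/97) + 7804 = 8004 - 142*I*√2/97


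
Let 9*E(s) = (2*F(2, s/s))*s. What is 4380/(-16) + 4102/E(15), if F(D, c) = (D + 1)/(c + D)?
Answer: 19137/20 ≈ 956.85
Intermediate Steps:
F(D, c) = (1 + D)/(D + c)
E(s) = 2*s/9 (E(s) = ((2*((1 + 2)/(2 + s/s)))*s)/9 = ((2*(3/(2 + 1)))*s)/9 = ((2*(3/3))*s)/9 = ((2*((1/3)*3))*s)/9 = ((2*1)*s)/9 = (2*s)/9 = 2*s/9)
4380/(-16) + 4102/E(15) = 4380/(-16) + 4102/(((2/9)*15)) = 4380*(-1/16) + 4102/(10/3) = -1095/4 + 4102*(3/10) = -1095/4 + 6153/5 = 19137/20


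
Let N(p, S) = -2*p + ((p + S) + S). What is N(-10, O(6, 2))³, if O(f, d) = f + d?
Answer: 17576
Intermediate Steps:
O(f, d) = d + f
N(p, S) = -p + 2*S (N(p, S) = -2*p + ((S + p) + S) = -2*p + (p + 2*S) = -p + 2*S)
N(-10, O(6, 2))³ = (-1*(-10) + 2*(2 + 6))³ = (10 + 2*8)³ = (10 + 16)³ = 26³ = 17576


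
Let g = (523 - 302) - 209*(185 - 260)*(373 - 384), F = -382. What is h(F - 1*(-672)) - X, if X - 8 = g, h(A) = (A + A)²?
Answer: 508596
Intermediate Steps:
g = -172204 (g = 221 - (-15675)*(-11) = 221 - 209*825 = 221 - 172425 = -172204)
h(A) = 4*A² (h(A) = (2*A)² = 4*A²)
X = -172196 (X = 8 - 172204 = -172196)
h(F - 1*(-672)) - X = 4*(-382 - 1*(-672))² - 1*(-172196) = 4*(-382 + 672)² + 172196 = 4*290² + 172196 = 4*84100 + 172196 = 336400 + 172196 = 508596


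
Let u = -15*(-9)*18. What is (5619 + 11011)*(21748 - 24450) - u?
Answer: -44936690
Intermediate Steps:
u = 2430 (u = 135*18 = 2430)
(5619 + 11011)*(21748 - 24450) - u = (5619 + 11011)*(21748 - 24450) - 1*2430 = 16630*(-2702) - 2430 = -44934260 - 2430 = -44936690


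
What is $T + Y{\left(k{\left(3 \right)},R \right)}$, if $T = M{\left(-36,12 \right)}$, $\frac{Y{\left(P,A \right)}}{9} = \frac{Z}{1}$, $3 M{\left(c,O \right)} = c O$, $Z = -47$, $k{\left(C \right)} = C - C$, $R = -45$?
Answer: $-567$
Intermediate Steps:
$k{\left(C \right)} = 0$
$M{\left(c,O \right)} = \frac{O c}{3}$ ($M{\left(c,O \right)} = \frac{c O}{3} = \frac{O c}{3}$)
$Y{\left(P,A \right)} = -423$ ($Y{\left(P,A \right)} = 9 \left(- \frac{47}{1}\right) = 9 \left(\left(-47\right) 1\right) = 9 \left(-47\right) = -423$)
$T = -144$ ($T = \frac{1}{3} \cdot 12 \left(-36\right) = -144$)
$T + Y{\left(k{\left(3 \right)},R \right)} = -144 - 423 = -567$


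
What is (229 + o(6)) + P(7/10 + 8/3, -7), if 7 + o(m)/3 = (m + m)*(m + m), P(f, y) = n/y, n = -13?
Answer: 4493/7 ≈ 641.86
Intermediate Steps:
P(f, y) = -13/y
o(m) = -21 + 12*m² (o(m) = -21 + 3*((m + m)*(m + m)) = -21 + 3*((2*m)*(2*m)) = -21 + 3*(4*m²) = -21 + 12*m²)
(229 + o(6)) + P(7/10 + 8/3, -7) = (229 + (-21 + 12*6²)) - 13/(-7) = (229 + (-21 + 12*36)) - 13*(-⅐) = (229 + (-21 + 432)) + 13/7 = (229 + 411) + 13/7 = 640 + 13/7 = 4493/7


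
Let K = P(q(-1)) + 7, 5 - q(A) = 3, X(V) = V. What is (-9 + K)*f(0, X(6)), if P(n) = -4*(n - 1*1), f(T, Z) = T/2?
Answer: 0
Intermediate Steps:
q(A) = 2 (q(A) = 5 - 1*3 = 5 - 3 = 2)
f(T, Z) = T/2 (f(T, Z) = T*(1/2) = T/2)
P(n) = 4 - 4*n (P(n) = -4*(n - 1) = -4*(-1 + n) = 4 - 4*n)
K = 3 (K = (4 - 4*2) + 7 = (4 - 8) + 7 = -4 + 7 = 3)
(-9 + K)*f(0, X(6)) = (-9 + 3)*((1/2)*0) = -6*0 = 0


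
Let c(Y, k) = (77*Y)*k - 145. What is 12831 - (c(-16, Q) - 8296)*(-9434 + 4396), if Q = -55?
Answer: 298861953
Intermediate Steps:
c(Y, k) = -145 + 77*Y*k (c(Y, k) = 77*Y*k - 145 = -145 + 77*Y*k)
12831 - (c(-16, Q) - 8296)*(-9434 + 4396) = 12831 - ((-145 + 77*(-16)*(-55)) - 8296)*(-9434 + 4396) = 12831 - ((-145 + 67760) - 8296)*(-5038) = 12831 - (67615 - 8296)*(-5038) = 12831 - 59319*(-5038) = 12831 - 1*(-298849122) = 12831 + 298849122 = 298861953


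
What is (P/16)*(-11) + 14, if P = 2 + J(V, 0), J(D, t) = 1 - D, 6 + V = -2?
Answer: 103/16 ≈ 6.4375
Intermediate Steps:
V = -8 (V = -6 - 2 = -8)
P = 11 (P = 2 + (1 - 1*(-8)) = 2 + (1 + 8) = 2 + 9 = 11)
(P/16)*(-11) + 14 = (11/16)*(-11) + 14 = -121/16 + 14 = 103/16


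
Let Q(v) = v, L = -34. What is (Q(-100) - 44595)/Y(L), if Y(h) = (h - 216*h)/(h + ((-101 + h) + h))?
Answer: 1814617/1462 ≈ 1241.2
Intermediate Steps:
Y(h) = -215*h/(-101 + 3*h) (Y(h) = (-215*h)/(h + (-101 + 2*h)) = (-215*h)/(-101 + 3*h) = -215*h/(-101 + 3*h))
(Q(-100) - 44595)/Y(L) = (-100 - 44595)/((-215*(-34)/(-101 + 3*(-34)))) = -44695/((-215*(-34)/(-101 - 102))) = -44695/((-215*(-34)/(-203))) = -44695/((-215*(-34)*(-1/203))) = -44695/(-7310/203) = -44695*(-203/7310) = 1814617/1462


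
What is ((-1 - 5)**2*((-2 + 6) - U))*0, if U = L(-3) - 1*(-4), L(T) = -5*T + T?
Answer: 0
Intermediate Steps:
L(T) = -4*T
U = 16 (U = -4*(-3) - 1*(-4) = 12 + 4 = 16)
((-1 - 5)**2*((-2 + 6) - U))*0 = ((-1 - 5)**2*((-2 + 6) - 1*16))*0 = ((-6)**2*(4 - 16))*0 = (36*(-12))*0 = -432*0 = 0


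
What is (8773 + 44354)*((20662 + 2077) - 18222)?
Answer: 239974659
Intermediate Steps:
(8773 + 44354)*((20662 + 2077) - 18222) = 53127*(22739 - 18222) = 53127*4517 = 239974659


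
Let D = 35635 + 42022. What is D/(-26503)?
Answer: -77657/26503 ≈ -2.9301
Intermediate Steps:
D = 77657
D/(-26503) = 77657/(-26503) = 77657*(-1/26503) = -77657/26503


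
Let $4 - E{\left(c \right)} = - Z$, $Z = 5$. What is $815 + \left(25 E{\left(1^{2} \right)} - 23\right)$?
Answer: $1017$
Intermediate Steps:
$E{\left(c \right)} = 9$ ($E{\left(c \right)} = 4 - \left(-1\right) 5 = 4 - -5 = 4 + 5 = 9$)
$815 + \left(25 E{\left(1^{2} \right)} - 23\right) = 815 + \left(25 \cdot 9 - 23\right) = 815 + \left(225 - 23\right) = 815 + 202 = 1017$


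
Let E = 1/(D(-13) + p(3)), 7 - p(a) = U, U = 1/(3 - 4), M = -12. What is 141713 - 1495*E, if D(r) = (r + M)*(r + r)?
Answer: 93245659/658 ≈ 1.4171e+5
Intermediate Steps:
U = -1 (U = 1/(-1) = -1)
p(a) = 8 (p(a) = 7 - 1*(-1) = 7 + 1 = 8)
D(r) = 2*r*(-12 + r) (D(r) = (r - 12)*(r + r) = (-12 + r)*(2*r) = 2*r*(-12 + r))
E = 1/658 (E = 1/(2*(-13)*(-12 - 13) + 8) = 1/(2*(-13)*(-25) + 8) = 1/(650 + 8) = 1/658 ≈ 0.0015198)
141713 - 1495*E = 141713 - 1495/658 = 93245659/658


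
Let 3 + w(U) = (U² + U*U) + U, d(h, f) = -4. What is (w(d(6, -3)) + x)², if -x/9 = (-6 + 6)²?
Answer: 625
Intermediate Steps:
w(U) = -3 + U + 2*U² (w(U) = -3 + ((U² + U*U) + U) = -3 + ((U² + U²) + U) = -3 + (2*U² + U) = -3 + (U + 2*U²) = -3 + U + 2*U²)
x = 0 (x = -9*(-6 + 6)² = -9*0² = -9*0 = 0)
(w(d(6, -3)) + x)² = ((-3 - 4 + 2*(-4)²) + 0)² = ((-3 - 4 + 2*16) + 0)² = ((-3 - 4 + 32) + 0)² = (25 + 0)² = 25² = 625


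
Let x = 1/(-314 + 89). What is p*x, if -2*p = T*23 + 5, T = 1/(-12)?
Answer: 37/5400 ≈ 0.0068519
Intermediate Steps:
x = -1/225 (x = 1/(-225) = -1/225 ≈ -0.0044444)
T = -1/12 ≈ -0.083333
p = -37/24 (p = -(-1/12*23 + 5)/2 = -(-23/12 + 5)/2 = -1/2*37/12 = -37/24 ≈ -1.5417)
p*x = -37/24*(-1/225) = 37/5400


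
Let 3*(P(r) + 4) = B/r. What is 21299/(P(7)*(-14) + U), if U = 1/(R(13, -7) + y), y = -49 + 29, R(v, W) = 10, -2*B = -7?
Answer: 638970/1607 ≈ 397.62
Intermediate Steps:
B = 7/2 (B = -½*(-7) = 7/2 ≈ 3.5000)
P(r) = -4 + 7/(6*r) (P(r) = -4 + (7/(2*r))/3 = -4 + 7/(6*r))
y = -20
U = -⅒ (U = 1/(10 - 20) = 1/(-10) = -⅒ ≈ -0.10000)
21299/(P(7)*(-14) + U) = 21299/((-4 + (7/6)/7)*(-14) - ⅒) = 21299/((-4 + (7/6)*(⅐))*(-14) - ⅒) = 21299/((-4 + ⅙)*(-14) - ⅒) = 21299/(-23/6*(-14) - ⅒) = 21299/(161/3 - ⅒) = 21299/(1607/30) = 21299*(30/1607) = 638970/1607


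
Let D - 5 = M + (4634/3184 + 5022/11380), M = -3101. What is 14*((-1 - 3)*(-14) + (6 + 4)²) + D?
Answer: -4122076259/4529240 ≈ -910.10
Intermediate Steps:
D = -14013936419/4529240 (D = 5 + (-3101 + (4634/3184 + 5022/11380)) = 5 + (-3101 + (4634*(1/3184) + 5022*(1/11380))) = 5 + (-3101 + (2317/1592 + 2511/5690)) = 5 + (-3101 + 8590621/4529240) = 5 - 14036582619/4529240 = -14013936419/4529240 ≈ -3094.1)
14*((-1 - 3)*(-14) + (6 + 4)²) + D = 14*((-1 - 3)*(-14) + (6 + 4)²) - 14013936419/4529240 = 14*(-4*(-14) + 10²) - 14013936419/4529240 = 14*(56 + 100) - 14013936419/4529240 = 14*156 - 14013936419/4529240 = 2184 - 14013936419/4529240 = -4122076259/4529240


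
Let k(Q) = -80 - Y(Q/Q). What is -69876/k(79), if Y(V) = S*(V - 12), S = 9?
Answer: -69876/19 ≈ -3677.7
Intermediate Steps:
Y(V) = -108 + 9*V (Y(V) = 9*(V - 12) = 9*(-12 + V) = -108 + 9*V)
k(Q) = 19 (k(Q) = -80 - (-108 + 9*(Q/Q)) = -80 - (-108 + 9*1) = -80 - (-108 + 9) = -80 - 1*(-99) = -80 + 99 = 19)
-69876/k(79) = -69876/19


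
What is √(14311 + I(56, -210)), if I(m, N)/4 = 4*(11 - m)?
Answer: √13591 ≈ 116.58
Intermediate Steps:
I(m, N) = 176 - 16*m (I(m, N) = 4*(4*(11 - m)) = 4*(44 - 4*m) = 176 - 16*m)
√(14311 + I(56, -210)) = √(14311 + (176 - 16*56)) = √(14311 + (176 - 896)) = √(14311 - 720) = √13591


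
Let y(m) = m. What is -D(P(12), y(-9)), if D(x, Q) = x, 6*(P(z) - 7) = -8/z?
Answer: -62/9 ≈ -6.8889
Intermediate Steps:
P(z) = 7 - 4/(3*z) (P(z) = 7 + (-8/z)/6 = 7 - 4/(3*z))
-D(P(12), y(-9)) = -(7 - 4/3/12) = -(7 - 4/3*1/12) = -(7 - ⅑) = -1*62/9 = -62/9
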